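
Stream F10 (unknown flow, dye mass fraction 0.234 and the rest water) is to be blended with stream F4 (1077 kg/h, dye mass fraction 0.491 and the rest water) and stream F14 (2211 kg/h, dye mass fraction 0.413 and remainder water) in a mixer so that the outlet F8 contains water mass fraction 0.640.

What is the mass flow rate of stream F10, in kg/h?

Let F10 be the unknown flow. Total out = 3288 + F10.
water balance: 1846 + 0.766·F10 = 0.640·(3288 + F10)
(0.766 − 0.640)·F10 = 0.640×3288 − 1846 = 258.27
F10 = 258.27 / 0.126 = 2049.8 kg/h

2050 kg/h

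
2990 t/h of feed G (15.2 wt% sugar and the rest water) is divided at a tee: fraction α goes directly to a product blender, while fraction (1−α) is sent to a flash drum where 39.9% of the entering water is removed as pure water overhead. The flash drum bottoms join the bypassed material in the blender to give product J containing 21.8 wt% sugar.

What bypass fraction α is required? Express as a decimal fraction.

0.105

All 2990×0.152 = 454.48 t/h of sugar reaches J, so J = 454.48/0.218 = 2084.8 t/h and vapour = 905.23 t/h.
The evaporator receives (1−α)·2990 of feed at 0.848 water and removes 0.399 of that water:
0.399×0.848×(1−α)×2990 = 905.23
(1−α) = 905.23/1011.7 = 0.8948;  α = 0.1052.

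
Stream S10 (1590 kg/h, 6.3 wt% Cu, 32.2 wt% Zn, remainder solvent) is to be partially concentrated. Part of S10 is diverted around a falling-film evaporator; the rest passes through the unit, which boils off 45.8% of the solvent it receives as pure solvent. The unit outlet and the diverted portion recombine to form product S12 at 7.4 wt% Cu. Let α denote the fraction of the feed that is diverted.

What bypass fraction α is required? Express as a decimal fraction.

0.472

All 1590×0.063 = 100.17 kg/h of Cu reaches S12, so S12 = 100.17/0.074 = 1353.6 kg/h and vapour = 236.35 kg/h.
The evaporator receives (1−α)·1590 of feed at 0.615 solvent and removes 0.458 of that solvent:
0.458×0.615×(1−α)×1590 = 236.35
(1−α) = 236.35/447.86 = 0.5277;  α = 0.4723.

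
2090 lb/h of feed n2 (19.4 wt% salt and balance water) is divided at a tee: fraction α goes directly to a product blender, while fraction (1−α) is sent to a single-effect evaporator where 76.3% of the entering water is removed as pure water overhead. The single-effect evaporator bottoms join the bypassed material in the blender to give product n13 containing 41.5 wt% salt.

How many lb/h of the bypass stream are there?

280.2 lb/h

All 2090×0.194 = 405.46 lb/h of salt reaches n13, so n13 = 405.46/0.415 = 977.01 lb/h and vapour = 1113 lb/h.
The evaporator receives (1−α)·2090 of feed at 0.806 water and removes 0.763 of that water:
0.763×0.806×(1−α)×2090 = 1113
(1−α) = 1113/1285.3 = 0.8659;  α = 0.1341.
Bypass flow = 0.1341×2090 = 280.2 lb/h.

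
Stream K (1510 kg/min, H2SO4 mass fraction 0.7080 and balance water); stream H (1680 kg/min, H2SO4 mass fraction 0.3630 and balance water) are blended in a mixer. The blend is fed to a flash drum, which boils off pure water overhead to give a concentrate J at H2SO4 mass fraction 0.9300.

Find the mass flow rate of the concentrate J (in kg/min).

1805 kg/min

H2SO4 entering = 1510×0.708 + 1680×0.363 = 1678.9 kg/min.
All H2SO4 reports to J, so J = 1678.9/0.930 = 1805.3 kg/min.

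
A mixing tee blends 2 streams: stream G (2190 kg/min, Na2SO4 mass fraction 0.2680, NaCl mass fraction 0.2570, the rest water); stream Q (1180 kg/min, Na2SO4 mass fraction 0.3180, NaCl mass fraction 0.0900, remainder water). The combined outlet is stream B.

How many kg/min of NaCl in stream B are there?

669 kg/min

NaCl out = NaCl in = 2190×0.257 + 1180×0.090 = 669.03 kg/min.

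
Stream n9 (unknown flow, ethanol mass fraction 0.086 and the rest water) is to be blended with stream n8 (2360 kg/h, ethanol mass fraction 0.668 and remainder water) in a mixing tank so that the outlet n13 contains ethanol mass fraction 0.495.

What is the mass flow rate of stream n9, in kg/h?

998.2 kg/h

Let n9 be the unknown flow. Total out = 2360 + n9.
ethanol balance: 1576.5 + 0.086·n9 = 0.495·(2360 + n9)
(0.086 − 0.495)·n9 = 0.495×2360 − 1576.5 = -408.28
n9 = -408.28 / -0.409 = 998.24 kg/h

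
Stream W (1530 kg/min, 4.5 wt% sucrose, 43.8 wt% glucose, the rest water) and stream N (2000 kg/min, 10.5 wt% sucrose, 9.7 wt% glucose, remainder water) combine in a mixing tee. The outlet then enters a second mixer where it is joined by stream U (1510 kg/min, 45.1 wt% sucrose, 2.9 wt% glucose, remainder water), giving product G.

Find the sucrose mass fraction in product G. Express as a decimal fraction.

0.190

Overall, product flow = 5040 kg/min.
sucrose in = 1530×0.045 + 2000×0.105 + 1510×0.451 = 959.86 kg/min.
sucrose fraction in G = 0.190.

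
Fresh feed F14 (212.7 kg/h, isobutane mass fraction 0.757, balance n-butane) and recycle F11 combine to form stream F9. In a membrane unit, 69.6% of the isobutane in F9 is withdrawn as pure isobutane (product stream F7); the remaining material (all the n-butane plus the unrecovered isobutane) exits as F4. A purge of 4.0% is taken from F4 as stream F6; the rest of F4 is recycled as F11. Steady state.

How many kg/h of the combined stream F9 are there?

1520 kg/h

n-butane enters only via F14 and leaves only via the purge: 212.7×0.243 = 0.040×(n-butane in F4), and the membrane unit passes all n-butane, so n-butane in F9 = n-butane in F4 = 1292.2 kg/h.
isobutane in F9: m_A = 212.7×0.757 + (1−0.040)·(1−0.696)·m_A, so m_A = 161.01/0.7082 = 227.37 kg/h.
F9 = 227.37 + 1292.2 = 1519.5 kg/h.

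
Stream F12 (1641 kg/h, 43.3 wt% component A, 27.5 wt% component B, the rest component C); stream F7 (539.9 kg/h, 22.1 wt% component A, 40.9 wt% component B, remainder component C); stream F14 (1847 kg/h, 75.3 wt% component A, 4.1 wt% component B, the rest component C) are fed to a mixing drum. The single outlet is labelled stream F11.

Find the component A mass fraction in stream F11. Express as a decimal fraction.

0.5513

Total flow out = 1641 + 539.9 + 1847 = 4027.9 kg/h.
component A in = 1641×0.433 + 539.9×0.221 + 1847×0.753 = 2220.7 kg/h.
component A mass fraction in F11 = 2220.7/4027.9 = 0.5513.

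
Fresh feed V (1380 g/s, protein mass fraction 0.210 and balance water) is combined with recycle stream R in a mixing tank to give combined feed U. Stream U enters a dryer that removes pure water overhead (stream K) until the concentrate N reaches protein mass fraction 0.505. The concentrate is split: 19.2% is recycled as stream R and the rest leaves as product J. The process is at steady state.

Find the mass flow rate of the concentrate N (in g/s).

Overall protein balance (none leaves overhead): protein in fresh feed = protein in product, i.e. 1380×0.210 = (1−0.192)·N·0.505.
N = 289.8/(0.505×0.808) = 710.22 g/s.

710.2 g/s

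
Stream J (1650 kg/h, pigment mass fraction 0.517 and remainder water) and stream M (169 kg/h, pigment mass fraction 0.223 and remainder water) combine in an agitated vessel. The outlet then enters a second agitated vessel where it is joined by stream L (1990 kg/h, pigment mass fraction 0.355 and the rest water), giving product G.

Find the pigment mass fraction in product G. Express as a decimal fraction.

Overall, product flow = 3809 kg/h.
pigment in = 1650×0.517 + 169×0.223 + 1990×0.355 = 1597.2 kg/h.
pigment fraction in G = 0.419.

0.419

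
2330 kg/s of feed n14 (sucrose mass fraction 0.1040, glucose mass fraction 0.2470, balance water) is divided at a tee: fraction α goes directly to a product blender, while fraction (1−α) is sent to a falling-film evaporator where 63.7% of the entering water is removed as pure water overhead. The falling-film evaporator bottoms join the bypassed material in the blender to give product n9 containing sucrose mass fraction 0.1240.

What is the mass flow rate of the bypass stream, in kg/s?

1421 kg/s

All 2330×0.104 = 242.32 kg/s of sucrose reaches n9, so n9 = 242.32/0.124 = 1954.2 kg/s and vapour = 375.81 kg/s.
The evaporator receives (1−α)·2330 of feed at 0.649 water and removes 0.637 of that water:
0.637×0.649×(1−α)×2330 = 375.81
(1−α) = 375.81/963.25 = 0.3901;  α = 0.6099.
Bypass flow = 0.6099×2330 = 1421 kg/s.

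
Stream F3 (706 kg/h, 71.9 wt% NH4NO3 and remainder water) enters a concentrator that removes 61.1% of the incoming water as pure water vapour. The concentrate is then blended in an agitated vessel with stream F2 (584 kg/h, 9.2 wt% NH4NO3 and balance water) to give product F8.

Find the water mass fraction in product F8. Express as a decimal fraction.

Vapour removed = 0.611×0.281×706 = 121.21 kg/h; concentrate = 584.79 kg/h.
water reaching the mixer = 77.172 (from concentrate) + 584×0.908 = 607.44 kg/h.
Product flow = 584.79 + 584 = 1168.8 kg/h; water fraction = 0.520.

0.520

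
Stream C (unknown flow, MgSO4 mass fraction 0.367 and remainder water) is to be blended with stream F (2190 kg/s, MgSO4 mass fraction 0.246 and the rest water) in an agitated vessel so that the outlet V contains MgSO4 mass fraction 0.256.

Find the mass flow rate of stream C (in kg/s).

Let C be the unknown flow. Total out = 2190 + C.
MgSO4 balance: 538.74 + 0.367·C = 0.256·(2190 + C)
(0.367 − 0.256)·C = 0.256×2190 − 538.74 = 21.9
C = 21.9 / 0.111 = 197.3 kg/s

197.3 kg/s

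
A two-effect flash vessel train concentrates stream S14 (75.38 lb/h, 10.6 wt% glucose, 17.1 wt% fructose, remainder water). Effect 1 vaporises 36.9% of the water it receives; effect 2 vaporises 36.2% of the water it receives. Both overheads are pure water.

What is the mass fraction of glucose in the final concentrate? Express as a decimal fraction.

0.187

water in feed = 75.38×0.723 = 54.5 lb/h.
After stage 1: water left = (1−0.369)×54.5 = 34.389; stream total = 55.27 lb/h.
After stage 2: water left = (1−0.362)×34.389 = 21.94; final concentrate = 42.821 lb/h.
glucose fraction = 7.9903/42.821 = 0.187.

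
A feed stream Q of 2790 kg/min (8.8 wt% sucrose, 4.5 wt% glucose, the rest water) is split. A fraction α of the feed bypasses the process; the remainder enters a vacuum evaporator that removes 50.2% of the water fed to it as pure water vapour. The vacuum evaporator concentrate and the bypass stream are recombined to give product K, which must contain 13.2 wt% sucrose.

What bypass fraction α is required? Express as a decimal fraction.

All 2790×0.088 = 245.52 kg/min of sucrose reaches K, so K = 245.52/0.132 = 1860 kg/min and vapour = 930 kg/min.
The evaporator receives (1−α)·2790 of feed at 0.867 water and removes 0.502 of that water:
0.502×0.867×(1−α)×2790 = 930
(1−α) = 930/1214.3 = 0.7659;  α = 0.2341.

0.234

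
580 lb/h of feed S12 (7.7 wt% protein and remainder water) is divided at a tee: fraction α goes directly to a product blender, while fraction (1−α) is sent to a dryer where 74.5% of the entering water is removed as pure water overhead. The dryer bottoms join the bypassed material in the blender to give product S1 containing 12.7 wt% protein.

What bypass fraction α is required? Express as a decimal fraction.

All 580×0.077 = 44.66 lb/h of protein reaches S1, so S1 = 44.66/0.127 = 351.65 lb/h and vapour = 228.35 lb/h.
The evaporator receives (1−α)·580 of feed at 0.923 water and removes 0.745 of that water:
0.745×0.923×(1−α)×580 = 228.35
(1−α) = 228.35/398.83 = 0.5725;  α = 0.4275.

0.427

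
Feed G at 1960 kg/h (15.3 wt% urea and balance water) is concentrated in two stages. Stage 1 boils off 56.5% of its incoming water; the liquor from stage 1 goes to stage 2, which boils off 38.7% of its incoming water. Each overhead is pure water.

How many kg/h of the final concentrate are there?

742.6 kg/h

water in feed = 1960×0.847 = 1660.1 kg/h.
After stage 1: water left = (1−0.565)×1660.1 = 722.15; stream total = 1022 kg/h.
After stage 2: water left = (1−0.387)×722.15 = 442.68; final concentrate = 742.56 kg/h.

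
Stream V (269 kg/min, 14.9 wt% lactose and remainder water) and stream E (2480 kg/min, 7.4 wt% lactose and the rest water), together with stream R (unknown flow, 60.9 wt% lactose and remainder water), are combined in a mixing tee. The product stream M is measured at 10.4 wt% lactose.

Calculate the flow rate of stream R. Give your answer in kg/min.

Let R be the unknown flow. Total out = 2749 + R.
lactose balance: 223.6 + 0.609·R = 0.104·(2749 + R)
(0.609 − 0.104)·R = 0.104×2749 − 223.6 = 62.295
R = 62.295 / 0.505 = 123.36 kg/min

123.4 kg/min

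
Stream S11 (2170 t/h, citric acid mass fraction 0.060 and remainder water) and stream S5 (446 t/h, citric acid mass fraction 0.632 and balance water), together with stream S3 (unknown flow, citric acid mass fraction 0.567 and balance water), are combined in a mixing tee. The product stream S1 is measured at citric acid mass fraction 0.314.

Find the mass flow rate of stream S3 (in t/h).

Let S3 be the unknown flow. Total out = 2616 + S3.
citric acid balance: 412.07 + 0.567·S3 = 0.314·(2616 + S3)
(0.567 − 0.314)·S3 = 0.314×2616 − 412.07 = 409.35
S3 = 409.35 / 0.253 = 1618 t/h

1618 t/h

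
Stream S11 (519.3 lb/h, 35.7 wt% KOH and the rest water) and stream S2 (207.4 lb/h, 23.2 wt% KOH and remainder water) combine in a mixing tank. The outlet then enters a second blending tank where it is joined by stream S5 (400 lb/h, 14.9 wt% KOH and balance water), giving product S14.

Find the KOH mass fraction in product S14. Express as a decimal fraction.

Overall, product flow = 1126.7 lb/h.
KOH in = 519.3×0.357 + 207.4×0.232 + 400×0.149 = 293.11 lb/h.
KOH fraction in S14 = 0.260.

0.260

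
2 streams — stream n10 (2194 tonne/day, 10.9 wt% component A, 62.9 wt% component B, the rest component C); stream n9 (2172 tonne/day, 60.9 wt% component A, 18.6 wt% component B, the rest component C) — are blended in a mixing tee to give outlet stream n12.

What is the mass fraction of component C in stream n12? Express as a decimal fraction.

Total flow out = 2194 + 2172 = 4366 tonne/day.
component C in = 2194×0.262 + 2172×0.205 = 1020.1 tonne/day.
component C mass fraction in n12 = 1020.1/4366 = 0.2336.

0.2336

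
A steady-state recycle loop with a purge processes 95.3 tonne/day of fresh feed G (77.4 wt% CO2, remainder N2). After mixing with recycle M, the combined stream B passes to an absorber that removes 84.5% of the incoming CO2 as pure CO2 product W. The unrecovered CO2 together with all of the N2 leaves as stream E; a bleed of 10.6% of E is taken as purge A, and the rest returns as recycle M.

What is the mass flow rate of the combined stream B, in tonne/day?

N2 enters only via G and leaves only via the purge: 95.3×0.226 = 0.106×(N2 in E), and the absorber passes all N2, so N2 in B = N2 in E = 203.19 tonne/day.
CO2 in B: m_A = 95.3×0.774 + (1−0.106)·(1−0.845)·m_A, so m_A = 73.762/0.8614 = 85.628 tonne/day.
B = 85.628 + 203.19 = 288.81 tonne/day.

288.8 tonne/day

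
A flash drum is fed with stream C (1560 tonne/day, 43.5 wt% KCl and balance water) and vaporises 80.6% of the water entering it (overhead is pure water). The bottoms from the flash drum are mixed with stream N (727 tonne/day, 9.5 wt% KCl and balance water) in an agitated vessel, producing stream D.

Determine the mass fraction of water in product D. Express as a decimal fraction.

Vapour removed = 0.806×0.565×1560 = 710.41 tonne/day; concentrate = 849.59 tonne/day.
water reaching the mixer = 170.99 (from concentrate) + 727×0.905 = 828.93 tonne/day.
Product flow = 849.59 + 727 = 1576.6 tonne/day; water fraction = 0.526.

0.526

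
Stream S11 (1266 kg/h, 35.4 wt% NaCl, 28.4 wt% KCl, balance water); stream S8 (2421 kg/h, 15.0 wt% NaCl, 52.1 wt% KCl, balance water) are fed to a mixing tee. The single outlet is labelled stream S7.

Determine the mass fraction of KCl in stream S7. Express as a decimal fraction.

0.4396

Total flow out = 1266 + 2421 = 3687 kg/h.
KCl in = 1266×0.284 + 2421×0.521 = 1620.9 kg/h.
KCl mass fraction in S7 = 1620.9/3687 = 0.4396.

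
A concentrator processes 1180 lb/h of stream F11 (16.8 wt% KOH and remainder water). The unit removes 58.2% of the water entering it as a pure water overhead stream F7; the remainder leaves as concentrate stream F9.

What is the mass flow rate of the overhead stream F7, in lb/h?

571.4 lb/h

water entering = 1180×0.832 = 981.76 lb/h; overhead removed = 0.582×981.76 = 571.38 lb/h.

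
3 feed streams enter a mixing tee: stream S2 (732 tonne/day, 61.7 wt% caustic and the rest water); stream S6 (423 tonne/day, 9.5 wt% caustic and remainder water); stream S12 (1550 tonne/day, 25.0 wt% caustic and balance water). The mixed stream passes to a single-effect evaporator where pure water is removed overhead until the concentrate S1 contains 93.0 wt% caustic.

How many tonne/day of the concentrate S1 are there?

caustic entering = 732×0.617 + 423×0.095 + 1550×0.250 = 879.33 tonne/day.
All caustic reports to S1, so S1 = 879.33/0.930 = 945.52 tonne/day.

945.5 tonne/day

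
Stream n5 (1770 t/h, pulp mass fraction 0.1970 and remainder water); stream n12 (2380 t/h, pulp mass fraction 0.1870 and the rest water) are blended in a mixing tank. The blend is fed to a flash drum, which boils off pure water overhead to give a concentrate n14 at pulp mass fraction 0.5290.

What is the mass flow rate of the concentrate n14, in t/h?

1500 t/h

pulp entering = 1770×0.197 + 2380×0.187 = 793.75 t/h.
All pulp reports to n14, so n14 = 793.75/0.529 = 1500.5 t/h.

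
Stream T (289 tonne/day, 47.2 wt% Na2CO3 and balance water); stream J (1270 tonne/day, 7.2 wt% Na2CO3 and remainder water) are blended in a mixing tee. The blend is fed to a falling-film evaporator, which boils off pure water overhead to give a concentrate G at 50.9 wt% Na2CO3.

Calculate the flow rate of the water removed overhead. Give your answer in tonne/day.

Na2CO3 entering = 289×0.472 + 1270×0.072 = 227.85 tonne/day.
All Na2CO3 reports to G, so G = 227.85/0.509 = 447.64 tonne/day.
Total feed = 1559 tonne/day; overhead = 1559 − 447.64 = 1111.4 tonne/day.

1111 tonne/day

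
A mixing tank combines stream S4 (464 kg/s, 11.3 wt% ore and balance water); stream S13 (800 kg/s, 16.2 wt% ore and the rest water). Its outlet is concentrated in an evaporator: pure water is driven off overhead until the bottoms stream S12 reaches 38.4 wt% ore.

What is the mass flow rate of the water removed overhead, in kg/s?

790 kg/s

ore entering = 464×0.113 + 800×0.162 = 182.03 kg/s.
All ore reports to S12, so S12 = 182.03/0.384 = 474.04 kg/s.
Total feed = 1264 kg/s; overhead = 1264 − 474.04 = 789.96 kg/s.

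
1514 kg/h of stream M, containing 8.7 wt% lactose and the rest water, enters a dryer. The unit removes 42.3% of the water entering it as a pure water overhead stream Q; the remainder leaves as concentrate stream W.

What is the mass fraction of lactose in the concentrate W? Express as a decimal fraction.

lactose is not removed: 1514×0.087 = 131.72 kg/h of lactose enters W.
water entering = 1514×0.913 = 1382.3 kg/h; overhead removed = 0.423×1382.3 = 584.71 kg/h.
Concentrate = 1514 − 584.71 = 929.29 kg/h.
Mass fraction = 131.72/929.29 = 0.142.

0.142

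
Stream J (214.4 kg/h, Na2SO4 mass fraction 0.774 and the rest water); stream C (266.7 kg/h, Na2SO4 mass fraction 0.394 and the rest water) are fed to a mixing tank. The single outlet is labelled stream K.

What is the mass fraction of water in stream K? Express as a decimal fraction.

0.437

Total flow out = 214.4 + 266.7 = 481.1 kg/h.
water in = 214.4×0.226 + 266.7×0.606 = 210.07 kg/h.
water mass fraction in K = 210.07/481.1 = 0.437.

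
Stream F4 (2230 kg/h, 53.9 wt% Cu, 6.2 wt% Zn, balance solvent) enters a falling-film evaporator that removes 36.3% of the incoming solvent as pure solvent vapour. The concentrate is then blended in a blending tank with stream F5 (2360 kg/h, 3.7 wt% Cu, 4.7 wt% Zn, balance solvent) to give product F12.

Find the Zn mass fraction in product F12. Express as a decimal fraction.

0.0584

Vapour removed = 0.363×0.399×2230 = 322.99 kg/h; concentrate = 1907 kg/h.
Zn reaching the mixer = 138.26 (from concentrate) + 2360×0.047 = 249.18 kg/h.
Product flow = 1907 + 2360 = 4267 kg/h; Zn fraction = 0.0584.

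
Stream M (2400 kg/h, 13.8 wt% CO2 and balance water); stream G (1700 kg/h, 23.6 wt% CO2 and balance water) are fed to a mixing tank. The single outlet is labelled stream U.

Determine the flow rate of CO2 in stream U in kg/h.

CO2 out = CO2 in = 2400×0.138 + 1700×0.236 = 732.4 kg/h.

732.4 kg/h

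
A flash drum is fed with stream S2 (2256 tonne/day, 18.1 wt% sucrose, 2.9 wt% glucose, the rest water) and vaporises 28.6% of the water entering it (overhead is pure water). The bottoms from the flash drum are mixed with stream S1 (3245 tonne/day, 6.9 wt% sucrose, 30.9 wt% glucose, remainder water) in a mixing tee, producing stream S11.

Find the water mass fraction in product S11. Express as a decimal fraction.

Vapour removed = 0.286×0.790×2256 = 509.72 tonne/day; concentrate = 1746.3 tonne/day.
water reaching the mixer = 1272.5 (from concentrate) + 3245×0.622 = 3290.9 tonne/day.
Product flow = 1746.3 + 3245 = 4991.3 tonne/day; water fraction = 0.659.

0.659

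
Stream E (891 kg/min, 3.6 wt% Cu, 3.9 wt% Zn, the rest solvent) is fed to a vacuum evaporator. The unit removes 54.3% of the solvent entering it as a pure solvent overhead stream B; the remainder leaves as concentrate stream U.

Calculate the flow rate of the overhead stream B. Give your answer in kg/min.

447.5 kg/min

solvent entering = 891×0.925 = 824.18 kg/min; overhead removed = 0.543×824.18 = 447.53 kg/min.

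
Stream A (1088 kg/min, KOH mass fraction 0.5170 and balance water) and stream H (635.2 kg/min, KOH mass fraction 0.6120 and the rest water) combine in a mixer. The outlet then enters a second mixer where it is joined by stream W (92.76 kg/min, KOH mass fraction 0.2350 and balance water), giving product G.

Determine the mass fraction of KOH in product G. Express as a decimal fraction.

0.5358

Overall, product flow = 1816 kg/min.
KOH in = 1088×0.517 + 635.2×0.612 + 92.76×0.235 = 973.04 kg/min.
KOH fraction in G = 0.5358.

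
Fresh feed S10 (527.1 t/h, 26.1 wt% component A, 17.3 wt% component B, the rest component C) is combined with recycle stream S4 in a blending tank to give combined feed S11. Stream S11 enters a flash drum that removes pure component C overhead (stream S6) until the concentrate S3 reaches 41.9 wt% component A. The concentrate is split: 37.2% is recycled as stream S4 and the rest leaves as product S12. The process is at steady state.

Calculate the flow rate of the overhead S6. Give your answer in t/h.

Overall component A balance (none leaves overhead): component A in fresh feed = component A in product, i.e. 527.1×0.261 = (1−0.372)·S3·0.419.
S3 = 137.57/(0.419×0.628) = 522.83 t/h.
Recycle S4 = 0.372×522.83 = 194.49 t/h.
Combined feed S11 = 527.1 + 194.49 = 721.59 t/h.
Overhead S6 = S11 − S3 = 721.59 − 522.83 = 198.76 t/h.

198.8 t/h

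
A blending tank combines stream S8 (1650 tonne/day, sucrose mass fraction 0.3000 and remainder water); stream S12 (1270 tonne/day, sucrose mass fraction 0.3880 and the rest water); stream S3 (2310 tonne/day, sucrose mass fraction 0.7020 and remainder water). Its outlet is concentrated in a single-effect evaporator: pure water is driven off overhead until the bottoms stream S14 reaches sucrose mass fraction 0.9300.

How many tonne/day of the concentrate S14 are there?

sucrose entering = 1650×0.300 + 1270×0.388 + 2310×0.702 = 2609.4 tonne/day.
All sucrose reports to S14, so S14 = 2609.4/0.930 = 2805.8 tonne/day.

2806 tonne/day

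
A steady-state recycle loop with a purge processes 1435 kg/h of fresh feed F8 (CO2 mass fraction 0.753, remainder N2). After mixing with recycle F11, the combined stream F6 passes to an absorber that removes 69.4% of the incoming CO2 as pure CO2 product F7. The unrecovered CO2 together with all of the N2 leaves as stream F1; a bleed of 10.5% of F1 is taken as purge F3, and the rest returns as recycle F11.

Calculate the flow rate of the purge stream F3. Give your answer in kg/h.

N2 enters only via F8 and leaves only via the purge: 1435×0.247 = 0.105×(N2 in F1), and the absorber passes all N2, so N2 in F6 = N2 in F1 = 3375.7 kg/h.
CO2 in F6: m_A = 1435×0.753 + (1−0.105)·(1−0.694)·m_A, so m_A = 1080.6/0.7261 = 1488.1 kg/h.
F1 = (1−0.694)×1488.1 + 3375.7 = 3831 kg/h.
Purge F3 = 0.105×3831 = 402.26 kg/h.

402.3 kg/h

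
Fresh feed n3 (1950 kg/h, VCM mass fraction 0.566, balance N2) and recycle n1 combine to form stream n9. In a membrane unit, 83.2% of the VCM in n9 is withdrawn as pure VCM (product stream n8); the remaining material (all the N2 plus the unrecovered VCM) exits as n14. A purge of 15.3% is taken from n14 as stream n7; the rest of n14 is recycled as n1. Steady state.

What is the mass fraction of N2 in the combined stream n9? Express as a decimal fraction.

0.811

N2 enters only via n3 and leaves only via the purge: 1950×0.434 = 0.153×(N2 in n14), and the membrane unit passes all N2, so N2 in n9 = N2 in n14 = 5531.4 kg/h.
VCM in n9: m_A = 1950×0.566 + (1−0.153)·(1−0.832)·m_A, so m_A = 1103.7/0.8577 = 1286.8 kg/h.
n9 = 1286.8 + 5531.4 = 6818.2 kg/h.
N2 fraction in n9 = 5531.4/6818.2 = 0.811.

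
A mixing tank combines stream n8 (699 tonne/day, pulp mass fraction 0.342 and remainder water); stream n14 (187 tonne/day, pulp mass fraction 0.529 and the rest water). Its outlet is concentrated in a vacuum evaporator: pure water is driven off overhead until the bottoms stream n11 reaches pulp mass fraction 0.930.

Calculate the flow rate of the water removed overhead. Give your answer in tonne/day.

522.6 tonne/day

pulp entering = 699×0.342 + 187×0.529 = 337.98 tonne/day.
All pulp reports to n11, so n11 = 337.98/0.930 = 363.42 tonne/day.
Total feed = 886 tonne/day; overhead = 886 − 363.42 = 522.58 tonne/day.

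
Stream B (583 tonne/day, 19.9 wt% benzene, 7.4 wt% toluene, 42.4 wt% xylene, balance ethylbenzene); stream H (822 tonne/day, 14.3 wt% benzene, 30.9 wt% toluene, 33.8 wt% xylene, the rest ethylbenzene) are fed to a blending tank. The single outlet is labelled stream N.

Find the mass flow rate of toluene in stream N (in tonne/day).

toluene out = toluene in = 583×0.074 + 822×0.309 = 297.14 tonne/day.

297.1 tonne/day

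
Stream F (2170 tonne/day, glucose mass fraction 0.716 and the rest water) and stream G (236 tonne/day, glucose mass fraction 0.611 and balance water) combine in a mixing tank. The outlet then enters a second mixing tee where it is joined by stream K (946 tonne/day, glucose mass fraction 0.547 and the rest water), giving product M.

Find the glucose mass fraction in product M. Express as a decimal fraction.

Overall, product flow = 3352 tonne/day.
glucose in = 2170×0.716 + 236×0.611 + 946×0.547 = 2215.4 tonne/day.
glucose fraction in M = 0.661.

0.661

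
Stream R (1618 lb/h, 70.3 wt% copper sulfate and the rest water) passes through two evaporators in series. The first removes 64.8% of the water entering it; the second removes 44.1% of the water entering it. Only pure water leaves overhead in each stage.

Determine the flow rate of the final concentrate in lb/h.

1232 lb/h

water in feed = 1618×0.297 = 480.55 lb/h.
After stage 1: water left = (1−0.648)×480.55 = 169.15; stream total = 1306.6 lb/h.
After stage 2: water left = (1−0.441)×169.15 = 94.556; final concentrate = 1232 lb/h.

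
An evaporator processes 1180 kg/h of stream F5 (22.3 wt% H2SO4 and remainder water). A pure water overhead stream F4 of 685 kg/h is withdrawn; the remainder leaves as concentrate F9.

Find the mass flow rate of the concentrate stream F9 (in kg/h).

Concentrate = 1180 − 685 = 495 kg/h.

495 kg/h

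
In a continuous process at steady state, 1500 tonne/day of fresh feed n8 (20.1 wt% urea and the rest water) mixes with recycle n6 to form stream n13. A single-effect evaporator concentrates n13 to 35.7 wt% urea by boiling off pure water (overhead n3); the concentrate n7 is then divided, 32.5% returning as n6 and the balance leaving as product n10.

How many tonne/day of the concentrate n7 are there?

Overall urea balance (none leaves overhead): urea in fresh feed = urea in product, i.e. 1500×0.201 = (1−0.325)·n7·0.357.
n7 = 301.5/(0.357×0.675) = 1251.2 tonne/day.

1251 tonne/day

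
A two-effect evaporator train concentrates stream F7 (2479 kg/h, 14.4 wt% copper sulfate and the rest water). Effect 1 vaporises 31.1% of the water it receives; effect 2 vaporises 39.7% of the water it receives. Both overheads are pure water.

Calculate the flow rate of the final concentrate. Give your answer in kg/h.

water in feed = 2479×0.856 = 2122 kg/h.
After stage 1: water left = (1−0.311)×2122 = 1462.1; stream total = 1819.1 kg/h.
After stage 2: water left = (1−0.397)×1462.1 = 881.63; final concentrate = 1238.6 kg/h.

1239 kg/h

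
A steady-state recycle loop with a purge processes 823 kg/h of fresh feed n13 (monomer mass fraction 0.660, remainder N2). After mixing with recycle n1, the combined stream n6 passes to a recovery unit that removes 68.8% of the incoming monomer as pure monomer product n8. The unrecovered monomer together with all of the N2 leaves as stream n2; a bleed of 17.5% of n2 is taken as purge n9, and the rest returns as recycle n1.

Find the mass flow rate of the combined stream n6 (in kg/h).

2330 kg/h

N2 enters only via n13 and leaves only via the purge: 823×0.340 = 0.175×(N2 in n2), and the recovery unit passes all N2, so N2 in n6 = N2 in n2 = 1599 kg/h.
monomer in n6: m_A = 823×0.660 + (1−0.175)·(1−0.688)·m_A, so m_A = 543.18/0.7426 = 731.46 kg/h.
n6 = 731.46 + 1599 = 2330.4 kg/h.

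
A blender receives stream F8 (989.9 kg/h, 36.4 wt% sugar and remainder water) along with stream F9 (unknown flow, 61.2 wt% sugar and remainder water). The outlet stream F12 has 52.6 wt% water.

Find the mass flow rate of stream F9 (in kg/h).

789.1 kg/h

Let F9 be the unknown flow. Total out = 989.9 + F9.
water balance: 629.58 + 0.388·F9 = 0.526·(989.9 + F9)
(0.388 − 0.526)·F9 = 0.526×989.9 − 629.58 = -108.89
F9 = -108.89 / -0.138 = 789.05 kg/h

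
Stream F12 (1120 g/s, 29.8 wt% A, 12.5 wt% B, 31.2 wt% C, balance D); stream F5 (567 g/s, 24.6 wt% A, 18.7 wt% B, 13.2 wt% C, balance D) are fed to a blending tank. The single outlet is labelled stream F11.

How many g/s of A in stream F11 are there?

473.2 g/s

A out = A in = 1120×0.298 + 567×0.246 = 473.24 g/s.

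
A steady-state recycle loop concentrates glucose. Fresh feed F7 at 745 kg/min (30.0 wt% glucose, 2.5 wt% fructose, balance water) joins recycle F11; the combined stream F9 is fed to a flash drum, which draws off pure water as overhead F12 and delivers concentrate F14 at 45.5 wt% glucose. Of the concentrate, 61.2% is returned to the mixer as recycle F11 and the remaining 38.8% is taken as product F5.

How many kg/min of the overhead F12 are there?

253.8 kg/min

Overall glucose balance (none leaves overhead): glucose in fresh feed = glucose in product, i.e. 745×0.300 = (1−0.612)·F14·0.455.
F14 = 223.5/(0.455×0.388) = 1266 kg/min.
Recycle F11 = 0.612×1266 = 774.79 kg/min.
Combined feed F9 = 745 + 774.79 = 1519.8 kg/min.
Overhead F12 = F9 − F14 = 1519.8 − 1266 = 253.79 kg/min.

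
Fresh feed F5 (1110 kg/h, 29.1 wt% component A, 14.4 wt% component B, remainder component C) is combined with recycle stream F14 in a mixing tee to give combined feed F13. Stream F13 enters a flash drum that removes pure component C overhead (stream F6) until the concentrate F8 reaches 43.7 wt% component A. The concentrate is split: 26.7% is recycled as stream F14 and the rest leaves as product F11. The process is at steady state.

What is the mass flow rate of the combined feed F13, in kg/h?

1379 kg/h

Overall component A balance (none leaves overhead): component A in fresh feed = component A in product, i.e. 1110×0.291 = (1−0.267)·F8·0.437.
F8 = 323.01/(0.437×0.733) = 1008.4 kg/h.
Recycle F14 = 0.267×1008.4 = 269.24 kg/h.
Combined feed F13 = 1110 + 269.24 = 1379.2 kg/h.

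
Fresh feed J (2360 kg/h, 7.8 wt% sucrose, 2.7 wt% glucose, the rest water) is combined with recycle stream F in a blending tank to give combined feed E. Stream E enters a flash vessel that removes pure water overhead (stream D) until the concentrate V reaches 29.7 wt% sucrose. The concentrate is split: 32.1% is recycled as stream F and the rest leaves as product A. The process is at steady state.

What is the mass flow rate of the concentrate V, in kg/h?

912.8 kg/h

Overall sucrose balance (none leaves overhead): sucrose in fresh feed = sucrose in product, i.e. 2360×0.078 = (1−0.321)·V·0.297.
V = 184.08/(0.297×0.679) = 912.81 kg/h.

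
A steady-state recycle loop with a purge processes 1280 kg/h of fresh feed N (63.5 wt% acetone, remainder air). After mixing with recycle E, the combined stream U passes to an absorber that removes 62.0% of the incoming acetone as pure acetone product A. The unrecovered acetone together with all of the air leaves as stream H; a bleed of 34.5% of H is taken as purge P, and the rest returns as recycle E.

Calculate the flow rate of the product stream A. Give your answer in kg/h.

670.9 kg/h

acetone in U: m_A = 1280×0.635 + (1−0.345)·(1−0.620)·m_A, so m_A = 812.8/0.7511 = 1082.1 kg/h.
Product A = 0.620×1082.1 = 670.93 kg/h.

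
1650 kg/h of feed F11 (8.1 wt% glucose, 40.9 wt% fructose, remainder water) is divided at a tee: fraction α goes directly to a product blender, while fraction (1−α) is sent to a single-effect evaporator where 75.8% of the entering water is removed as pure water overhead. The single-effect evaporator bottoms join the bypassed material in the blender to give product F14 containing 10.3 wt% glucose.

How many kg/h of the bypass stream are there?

738.3 kg/h

All 1650×0.081 = 133.65 kg/h of glucose reaches F14, so F14 = 133.65/0.103 = 1297.6 kg/h and vapour = 352.43 kg/h.
The evaporator receives (1−α)·1650 of feed at 0.510 water and removes 0.758 of that water:
0.758×0.510×(1−α)×1650 = 352.43
(1−α) = 352.43/637.86 = 0.5525;  α = 0.4475.
Bypass flow = 0.4475×1650 = 738.35 kg/h.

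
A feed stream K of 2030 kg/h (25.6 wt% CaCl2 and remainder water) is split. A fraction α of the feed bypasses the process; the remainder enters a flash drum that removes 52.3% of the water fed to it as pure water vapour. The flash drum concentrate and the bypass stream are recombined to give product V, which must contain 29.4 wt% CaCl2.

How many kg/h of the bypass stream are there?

All 2030×0.256 = 519.68 kg/h of CaCl2 reaches V, so V = 519.68/0.294 = 1767.6 kg/h and vapour = 262.38 kg/h.
The evaporator receives (1−α)·2030 of feed at 0.744 water and removes 0.523 of that water:
0.523×0.744×(1−α)×2030 = 262.38
(1−α) = 262.38/789.9 = 0.3322;  α = 0.6678.
Bypass flow = 0.6678×2030 = 1355.7 kg/h.

1356 kg/h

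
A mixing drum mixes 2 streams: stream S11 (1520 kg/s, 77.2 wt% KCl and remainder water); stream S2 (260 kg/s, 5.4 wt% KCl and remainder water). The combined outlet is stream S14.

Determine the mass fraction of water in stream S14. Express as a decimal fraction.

0.3329

Total flow out = 1520 + 260 = 1780 kg/s.
water in = 1520×0.228 + 260×0.946 = 592.52 kg/s.
water mass fraction in S14 = 592.52/1780 = 0.3329.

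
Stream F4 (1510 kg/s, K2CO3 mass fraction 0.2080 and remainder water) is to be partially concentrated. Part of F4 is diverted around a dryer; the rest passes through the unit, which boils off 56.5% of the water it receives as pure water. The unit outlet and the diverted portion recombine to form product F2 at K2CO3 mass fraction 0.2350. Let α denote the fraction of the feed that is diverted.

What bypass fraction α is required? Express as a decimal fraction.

All 1510×0.208 = 314.08 kg/s of K2CO3 reaches F2, so F2 = 314.08/0.235 = 1336.5 kg/s and vapour = 173.49 kg/s.
The evaporator receives (1−α)·1510 of feed at 0.792 water and removes 0.565 of that water:
0.565×0.792×(1−α)×1510 = 173.49
(1−α) = 173.49/675.69 = 0.2568;  α = 0.7432.

0.743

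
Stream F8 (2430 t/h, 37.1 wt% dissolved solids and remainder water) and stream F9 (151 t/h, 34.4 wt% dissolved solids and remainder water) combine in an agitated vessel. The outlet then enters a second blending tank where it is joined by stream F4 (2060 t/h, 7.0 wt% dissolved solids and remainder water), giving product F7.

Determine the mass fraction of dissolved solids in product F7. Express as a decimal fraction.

Overall, product flow = 4641 t/h.
dissolved solids in = 2430×0.371 + 151×0.344 + 2060×0.070 = 1097.7 t/h.
dissolved solids fraction in F7 = 0.2365.

0.2365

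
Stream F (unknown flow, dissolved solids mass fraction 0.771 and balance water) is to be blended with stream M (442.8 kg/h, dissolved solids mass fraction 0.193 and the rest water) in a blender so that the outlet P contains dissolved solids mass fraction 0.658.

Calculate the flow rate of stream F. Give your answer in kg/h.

Let F be the unknown flow. Total out = 442.8 + F.
dissolved solids balance: 85.46 + 0.771·F = 0.658·(442.8 + F)
(0.771 − 0.658)·F = 0.658×442.8 − 85.46 = 205.9
F = 205.9 / 0.113 = 1822.1 kg/h

1822 kg/h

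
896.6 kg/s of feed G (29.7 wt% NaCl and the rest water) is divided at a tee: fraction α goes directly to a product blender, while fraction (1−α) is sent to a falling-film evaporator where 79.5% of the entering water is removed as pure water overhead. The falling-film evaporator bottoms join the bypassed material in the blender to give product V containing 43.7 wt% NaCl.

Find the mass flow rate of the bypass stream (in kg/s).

382.6 kg/s

All 896.6×0.297 = 266.29 kg/s of NaCl reaches V, so V = 266.29/0.437 = 609.36 kg/s and vapour = 287.24 kg/s.
The evaporator receives (1−α)·896.6 of feed at 0.703 water and removes 0.795 of that water:
0.795×0.703×(1−α)×896.6 = 287.24
(1−α) = 287.24/501.1 = 0.5732;  α = 0.4268.
Bypass flow = 0.4268×896.6 = 382.65 kg/s.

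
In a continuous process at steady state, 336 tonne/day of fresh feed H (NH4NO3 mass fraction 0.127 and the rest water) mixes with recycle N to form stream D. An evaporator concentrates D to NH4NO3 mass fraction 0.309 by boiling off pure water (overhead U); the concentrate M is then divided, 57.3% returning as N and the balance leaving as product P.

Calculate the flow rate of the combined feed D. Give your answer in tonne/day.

Overall NH4NO3 balance (none leaves overhead): NH4NO3 in fresh feed = NH4NO3 in product, i.e. 336×0.127 = (1−0.573)·M·0.309.
M = 42.672/(0.309×0.427) = 323.41 tonne/day.
Recycle N = 0.573×323.41 = 185.32 tonne/day.
Combined feed D = 336 + 185.32 = 521.32 tonne/day.

521.3 tonne/day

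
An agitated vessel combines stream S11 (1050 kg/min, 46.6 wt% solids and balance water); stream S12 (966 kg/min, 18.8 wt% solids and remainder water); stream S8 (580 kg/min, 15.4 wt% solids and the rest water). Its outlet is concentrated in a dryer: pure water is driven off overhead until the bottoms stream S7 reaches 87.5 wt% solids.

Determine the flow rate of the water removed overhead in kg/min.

solids entering = 1050×0.466 + 966×0.188 + 580×0.154 = 760.23 kg/min.
All solids reports to S7, so S7 = 760.23/0.875 = 868.83 kg/min.
Total feed = 2596 kg/min; overhead = 2596 − 868.83 = 1727.2 kg/min.

1727 kg/min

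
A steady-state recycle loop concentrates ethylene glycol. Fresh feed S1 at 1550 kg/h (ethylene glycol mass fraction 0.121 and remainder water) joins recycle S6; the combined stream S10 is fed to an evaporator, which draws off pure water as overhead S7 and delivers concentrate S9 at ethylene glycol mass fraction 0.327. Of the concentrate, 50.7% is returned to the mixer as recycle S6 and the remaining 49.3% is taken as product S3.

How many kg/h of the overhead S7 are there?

976.5 kg/h

Overall ethylene glycol balance (none leaves overhead): ethylene glycol in fresh feed = ethylene glycol in product, i.e. 1550×0.121 = (1−0.507)·S9·0.327.
S9 = 187.55/(0.327×0.493) = 1163.4 kg/h.
Recycle S6 = 0.507×1163.4 = 589.83 kg/h.
Combined feed S10 = 1550 + 589.83 = 2139.8 kg/h.
Overhead S7 = S10 − S9 = 2139.8 − 1163.4 = 976.45 kg/h.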